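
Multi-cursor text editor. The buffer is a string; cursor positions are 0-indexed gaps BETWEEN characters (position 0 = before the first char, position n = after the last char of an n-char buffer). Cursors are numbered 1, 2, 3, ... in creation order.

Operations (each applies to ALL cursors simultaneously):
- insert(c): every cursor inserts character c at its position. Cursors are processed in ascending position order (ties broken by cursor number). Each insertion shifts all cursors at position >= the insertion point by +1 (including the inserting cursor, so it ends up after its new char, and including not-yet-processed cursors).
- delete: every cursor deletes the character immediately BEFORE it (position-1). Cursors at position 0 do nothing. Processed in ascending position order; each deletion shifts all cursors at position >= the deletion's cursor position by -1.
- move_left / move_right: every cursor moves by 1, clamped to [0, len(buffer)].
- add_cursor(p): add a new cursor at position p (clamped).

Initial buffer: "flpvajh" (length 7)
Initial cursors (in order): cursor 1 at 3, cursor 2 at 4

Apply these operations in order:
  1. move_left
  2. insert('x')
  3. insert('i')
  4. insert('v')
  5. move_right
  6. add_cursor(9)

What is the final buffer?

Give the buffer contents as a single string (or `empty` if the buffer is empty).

After op 1 (move_left): buffer="flpvajh" (len 7), cursors c1@2 c2@3, authorship .......
After op 2 (insert('x')): buffer="flxpxvajh" (len 9), cursors c1@3 c2@5, authorship ..1.2....
After op 3 (insert('i')): buffer="flxipxivajh" (len 11), cursors c1@4 c2@7, authorship ..11.22....
After op 4 (insert('v')): buffer="flxivpxivvajh" (len 13), cursors c1@5 c2@9, authorship ..111.222....
After op 5 (move_right): buffer="flxivpxivvajh" (len 13), cursors c1@6 c2@10, authorship ..111.222....
After op 6 (add_cursor(9)): buffer="flxivpxivvajh" (len 13), cursors c1@6 c3@9 c2@10, authorship ..111.222....

Answer: flxivpxivvajh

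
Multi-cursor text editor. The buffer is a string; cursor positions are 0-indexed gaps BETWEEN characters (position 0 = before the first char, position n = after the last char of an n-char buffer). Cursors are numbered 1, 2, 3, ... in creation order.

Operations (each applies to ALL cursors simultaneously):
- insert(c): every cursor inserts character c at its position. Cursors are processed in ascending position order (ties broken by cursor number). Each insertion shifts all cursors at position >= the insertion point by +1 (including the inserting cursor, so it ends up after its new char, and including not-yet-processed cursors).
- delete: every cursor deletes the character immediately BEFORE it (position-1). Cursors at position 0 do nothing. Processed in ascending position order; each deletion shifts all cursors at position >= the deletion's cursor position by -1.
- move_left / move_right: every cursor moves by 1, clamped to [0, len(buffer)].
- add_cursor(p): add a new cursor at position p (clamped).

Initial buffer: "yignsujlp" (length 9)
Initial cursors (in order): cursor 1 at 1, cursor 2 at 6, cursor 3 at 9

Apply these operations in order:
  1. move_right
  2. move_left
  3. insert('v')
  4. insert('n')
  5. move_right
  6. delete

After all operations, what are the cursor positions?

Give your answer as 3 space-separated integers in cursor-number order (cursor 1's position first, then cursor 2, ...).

Answer: 3 9 12

Derivation:
After op 1 (move_right): buffer="yignsujlp" (len 9), cursors c1@2 c2@7 c3@9, authorship .........
After op 2 (move_left): buffer="yignsujlp" (len 9), cursors c1@1 c2@6 c3@8, authorship .........
After op 3 (insert('v')): buffer="yvignsuvjlvp" (len 12), cursors c1@2 c2@8 c3@11, authorship .1.....2..3.
After op 4 (insert('n')): buffer="yvnignsuvnjlvnp" (len 15), cursors c1@3 c2@10 c3@14, authorship .11.....22..33.
After op 5 (move_right): buffer="yvnignsuvnjlvnp" (len 15), cursors c1@4 c2@11 c3@15, authorship .11.....22..33.
After op 6 (delete): buffer="yvngnsuvnlvn" (len 12), cursors c1@3 c2@9 c3@12, authorship .11....22.33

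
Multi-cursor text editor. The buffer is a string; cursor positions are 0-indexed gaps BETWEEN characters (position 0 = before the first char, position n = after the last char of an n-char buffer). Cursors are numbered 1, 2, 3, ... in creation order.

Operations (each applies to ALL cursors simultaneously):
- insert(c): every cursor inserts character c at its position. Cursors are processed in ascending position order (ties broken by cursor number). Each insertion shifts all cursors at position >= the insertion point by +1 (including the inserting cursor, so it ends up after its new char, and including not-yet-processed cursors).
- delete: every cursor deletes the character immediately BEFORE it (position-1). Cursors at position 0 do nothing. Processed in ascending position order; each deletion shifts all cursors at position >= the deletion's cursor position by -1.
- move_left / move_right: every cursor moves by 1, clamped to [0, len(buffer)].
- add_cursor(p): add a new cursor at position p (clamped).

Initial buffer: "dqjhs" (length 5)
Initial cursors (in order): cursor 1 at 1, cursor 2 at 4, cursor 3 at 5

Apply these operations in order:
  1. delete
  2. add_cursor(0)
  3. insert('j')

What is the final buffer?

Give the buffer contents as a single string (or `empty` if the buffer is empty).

Answer: jjqjjj

Derivation:
After op 1 (delete): buffer="qj" (len 2), cursors c1@0 c2@2 c3@2, authorship ..
After op 2 (add_cursor(0)): buffer="qj" (len 2), cursors c1@0 c4@0 c2@2 c3@2, authorship ..
After op 3 (insert('j')): buffer="jjqjjj" (len 6), cursors c1@2 c4@2 c2@6 c3@6, authorship 14..23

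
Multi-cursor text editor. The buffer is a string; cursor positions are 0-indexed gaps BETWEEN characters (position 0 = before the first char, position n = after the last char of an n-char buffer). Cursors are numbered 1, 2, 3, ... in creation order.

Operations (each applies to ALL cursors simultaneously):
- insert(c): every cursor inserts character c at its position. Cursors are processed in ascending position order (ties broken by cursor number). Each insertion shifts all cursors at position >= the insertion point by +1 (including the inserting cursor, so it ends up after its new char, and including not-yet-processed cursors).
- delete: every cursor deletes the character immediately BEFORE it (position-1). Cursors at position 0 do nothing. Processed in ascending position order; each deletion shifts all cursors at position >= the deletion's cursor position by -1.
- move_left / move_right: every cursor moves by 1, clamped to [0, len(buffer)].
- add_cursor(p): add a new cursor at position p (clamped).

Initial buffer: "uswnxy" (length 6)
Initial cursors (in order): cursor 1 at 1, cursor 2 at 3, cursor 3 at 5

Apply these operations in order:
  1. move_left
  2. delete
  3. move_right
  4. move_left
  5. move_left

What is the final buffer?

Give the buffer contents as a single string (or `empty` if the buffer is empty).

Answer: uwxy

Derivation:
After op 1 (move_left): buffer="uswnxy" (len 6), cursors c1@0 c2@2 c3@4, authorship ......
After op 2 (delete): buffer="uwxy" (len 4), cursors c1@0 c2@1 c3@2, authorship ....
After op 3 (move_right): buffer="uwxy" (len 4), cursors c1@1 c2@2 c3@3, authorship ....
After op 4 (move_left): buffer="uwxy" (len 4), cursors c1@0 c2@1 c3@2, authorship ....
After op 5 (move_left): buffer="uwxy" (len 4), cursors c1@0 c2@0 c3@1, authorship ....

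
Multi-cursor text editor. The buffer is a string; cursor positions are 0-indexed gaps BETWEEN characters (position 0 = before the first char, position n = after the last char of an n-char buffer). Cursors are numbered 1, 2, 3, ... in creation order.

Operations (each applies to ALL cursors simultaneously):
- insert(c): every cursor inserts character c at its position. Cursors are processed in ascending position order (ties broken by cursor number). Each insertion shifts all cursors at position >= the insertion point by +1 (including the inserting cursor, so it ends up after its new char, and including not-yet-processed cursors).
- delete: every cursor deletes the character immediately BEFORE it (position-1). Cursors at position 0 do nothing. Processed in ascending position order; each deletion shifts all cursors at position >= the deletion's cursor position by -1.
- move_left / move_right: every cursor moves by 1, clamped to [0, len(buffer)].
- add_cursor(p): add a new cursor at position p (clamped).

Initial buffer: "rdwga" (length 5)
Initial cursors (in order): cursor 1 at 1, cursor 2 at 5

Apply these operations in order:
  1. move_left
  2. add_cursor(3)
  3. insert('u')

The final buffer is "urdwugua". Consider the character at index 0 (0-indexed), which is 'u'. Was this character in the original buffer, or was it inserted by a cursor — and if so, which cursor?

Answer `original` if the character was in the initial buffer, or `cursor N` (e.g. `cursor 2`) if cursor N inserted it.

Answer: cursor 1

Derivation:
After op 1 (move_left): buffer="rdwga" (len 5), cursors c1@0 c2@4, authorship .....
After op 2 (add_cursor(3)): buffer="rdwga" (len 5), cursors c1@0 c3@3 c2@4, authorship .....
After op 3 (insert('u')): buffer="urdwugua" (len 8), cursors c1@1 c3@5 c2@7, authorship 1...3.2.
Authorship (.=original, N=cursor N): 1 . . . 3 . 2 .
Index 0: author = 1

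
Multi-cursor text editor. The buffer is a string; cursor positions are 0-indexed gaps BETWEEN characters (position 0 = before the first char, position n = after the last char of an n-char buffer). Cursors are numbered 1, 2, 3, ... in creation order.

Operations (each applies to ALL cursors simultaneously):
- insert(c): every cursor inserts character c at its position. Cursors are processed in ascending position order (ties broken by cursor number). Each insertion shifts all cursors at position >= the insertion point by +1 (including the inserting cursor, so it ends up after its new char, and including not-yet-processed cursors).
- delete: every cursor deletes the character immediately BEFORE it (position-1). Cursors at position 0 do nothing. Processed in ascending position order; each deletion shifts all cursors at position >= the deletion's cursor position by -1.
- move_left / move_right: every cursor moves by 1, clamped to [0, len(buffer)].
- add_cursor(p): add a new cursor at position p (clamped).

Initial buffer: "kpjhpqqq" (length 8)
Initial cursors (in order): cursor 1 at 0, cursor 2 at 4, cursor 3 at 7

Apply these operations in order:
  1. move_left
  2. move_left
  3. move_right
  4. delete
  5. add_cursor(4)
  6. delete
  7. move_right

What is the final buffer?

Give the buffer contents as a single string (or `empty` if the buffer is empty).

Answer: hq

Derivation:
After op 1 (move_left): buffer="kpjhpqqq" (len 8), cursors c1@0 c2@3 c3@6, authorship ........
After op 2 (move_left): buffer="kpjhpqqq" (len 8), cursors c1@0 c2@2 c3@5, authorship ........
After op 3 (move_right): buffer="kpjhpqqq" (len 8), cursors c1@1 c2@3 c3@6, authorship ........
After op 4 (delete): buffer="phpqq" (len 5), cursors c1@0 c2@1 c3@3, authorship .....
After op 5 (add_cursor(4)): buffer="phpqq" (len 5), cursors c1@0 c2@1 c3@3 c4@4, authorship .....
After op 6 (delete): buffer="hq" (len 2), cursors c1@0 c2@0 c3@1 c4@1, authorship ..
After op 7 (move_right): buffer="hq" (len 2), cursors c1@1 c2@1 c3@2 c4@2, authorship ..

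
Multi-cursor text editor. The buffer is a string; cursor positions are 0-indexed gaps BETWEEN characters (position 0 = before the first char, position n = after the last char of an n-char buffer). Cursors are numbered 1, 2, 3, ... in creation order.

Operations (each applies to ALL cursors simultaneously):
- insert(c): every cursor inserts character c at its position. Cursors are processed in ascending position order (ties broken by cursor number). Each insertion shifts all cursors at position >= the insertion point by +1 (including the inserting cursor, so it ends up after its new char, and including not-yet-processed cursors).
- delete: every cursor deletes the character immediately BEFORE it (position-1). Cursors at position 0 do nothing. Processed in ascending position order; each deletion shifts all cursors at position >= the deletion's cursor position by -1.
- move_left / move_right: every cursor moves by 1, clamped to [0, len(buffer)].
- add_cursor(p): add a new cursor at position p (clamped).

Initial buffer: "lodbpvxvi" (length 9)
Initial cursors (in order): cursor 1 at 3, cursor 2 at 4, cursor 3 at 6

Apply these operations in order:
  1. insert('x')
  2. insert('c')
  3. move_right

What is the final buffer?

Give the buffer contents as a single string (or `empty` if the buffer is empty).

Answer: lodxcbxcpvxcxvi

Derivation:
After op 1 (insert('x')): buffer="lodxbxpvxxvi" (len 12), cursors c1@4 c2@6 c3@9, authorship ...1.2..3...
After op 2 (insert('c')): buffer="lodxcbxcpvxcxvi" (len 15), cursors c1@5 c2@8 c3@12, authorship ...11.22..33...
After op 3 (move_right): buffer="lodxcbxcpvxcxvi" (len 15), cursors c1@6 c2@9 c3@13, authorship ...11.22..33...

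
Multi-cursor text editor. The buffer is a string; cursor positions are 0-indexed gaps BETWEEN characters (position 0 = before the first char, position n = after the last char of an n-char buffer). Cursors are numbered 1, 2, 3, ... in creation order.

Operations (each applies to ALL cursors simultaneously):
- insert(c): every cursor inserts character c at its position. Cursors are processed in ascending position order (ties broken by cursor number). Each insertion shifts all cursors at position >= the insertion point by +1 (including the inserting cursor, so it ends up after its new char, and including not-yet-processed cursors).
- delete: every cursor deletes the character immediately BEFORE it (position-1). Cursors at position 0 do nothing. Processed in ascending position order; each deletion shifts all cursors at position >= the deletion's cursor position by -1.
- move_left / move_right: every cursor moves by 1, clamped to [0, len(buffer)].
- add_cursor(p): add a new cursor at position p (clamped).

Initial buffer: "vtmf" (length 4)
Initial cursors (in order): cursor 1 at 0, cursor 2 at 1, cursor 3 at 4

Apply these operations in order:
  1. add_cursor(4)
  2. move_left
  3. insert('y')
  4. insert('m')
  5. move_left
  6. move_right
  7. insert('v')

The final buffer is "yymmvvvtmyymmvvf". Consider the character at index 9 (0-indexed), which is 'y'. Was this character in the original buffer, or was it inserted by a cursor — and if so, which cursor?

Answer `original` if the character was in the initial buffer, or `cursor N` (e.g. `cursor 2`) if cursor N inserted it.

Answer: cursor 3

Derivation:
After op 1 (add_cursor(4)): buffer="vtmf" (len 4), cursors c1@0 c2@1 c3@4 c4@4, authorship ....
After op 2 (move_left): buffer="vtmf" (len 4), cursors c1@0 c2@0 c3@3 c4@3, authorship ....
After op 3 (insert('y')): buffer="yyvtmyyf" (len 8), cursors c1@2 c2@2 c3@7 c4@7, authorship 12...34.
After op 4 (insert('m')): buffer="yymmvtmyymmf" (len 12), cursors c1@4 c2@4 c3@11 c4@11, authorship 1212...3434.
After op 5 (move_left): buffer="yymmvtmyymmf" (len 12), cursors c1@3 c2@3 c3@10 c4@10, authorship 1212...3434.
After op 6 (move_right): buffer="yymmvtmyymmf" (len 12), cursors c1@4 c2@4 c3@11 c4@11, authorship 1212...3434.
After op 7 (insert('v')): buffer="yymmvvvtmyymmvvf" (len 16), cursors c1@6 c2@6 c3@15 c4@15, authorship 121212...343434.
Authorship (.=original, N=cursor N): 1 2 1 2 1 2 . . . 3 4 3 4 3 4 .
Index 9: author = 3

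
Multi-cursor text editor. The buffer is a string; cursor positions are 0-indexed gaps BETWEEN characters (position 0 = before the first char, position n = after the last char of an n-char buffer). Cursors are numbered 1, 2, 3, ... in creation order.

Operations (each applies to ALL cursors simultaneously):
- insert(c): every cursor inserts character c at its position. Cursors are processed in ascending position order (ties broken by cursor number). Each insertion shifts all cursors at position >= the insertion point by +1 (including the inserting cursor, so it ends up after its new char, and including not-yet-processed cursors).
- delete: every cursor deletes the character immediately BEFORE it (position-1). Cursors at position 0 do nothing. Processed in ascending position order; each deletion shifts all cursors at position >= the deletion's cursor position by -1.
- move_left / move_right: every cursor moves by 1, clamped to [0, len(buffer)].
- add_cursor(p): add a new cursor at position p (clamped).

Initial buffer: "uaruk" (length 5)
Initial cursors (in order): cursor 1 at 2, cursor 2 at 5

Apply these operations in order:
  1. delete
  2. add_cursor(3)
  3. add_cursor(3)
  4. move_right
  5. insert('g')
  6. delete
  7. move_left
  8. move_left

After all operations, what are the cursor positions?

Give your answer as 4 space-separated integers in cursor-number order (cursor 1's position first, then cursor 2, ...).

After op 1 (delete): buffer="uru" (len 3), cursors c1@1 c2@3, authorship ...
After op 2 (add_cursor(3)): buffer="uru" (len 3), cursors c1@1 c2@3 c3@3, authorship ...
After op 3 (add_cursor(3)): buffer="uru" (len 3), cursors c1@1 c2@3 c3@3 c4@3, authorship ...
After op 4 (move_right): buffer="uru" (len 3), cursors c1@2 c2@3 c3@3 c4@3, authorship ...
After op 5 (insert('g')): buffer="urguggg" (len 7), cursors c1@3 c2@7 c3@7 c4@7, authorship ..1.234
After op 6 (delete): buffer="uru" (len 3), cursors c1@2 c2@3 c3@3 c4@3, authorship ...
After op 7 (move_left): buffer="uru" (len 3), cursors c1@1 c2@2 c3@2 c4@2, authorship ...
After op 8 (move_left): buffer="uru" (len 3), cursors c1@0 c2@1 c3@1 c4@1, authorship ...

Answer: 0 1 1 1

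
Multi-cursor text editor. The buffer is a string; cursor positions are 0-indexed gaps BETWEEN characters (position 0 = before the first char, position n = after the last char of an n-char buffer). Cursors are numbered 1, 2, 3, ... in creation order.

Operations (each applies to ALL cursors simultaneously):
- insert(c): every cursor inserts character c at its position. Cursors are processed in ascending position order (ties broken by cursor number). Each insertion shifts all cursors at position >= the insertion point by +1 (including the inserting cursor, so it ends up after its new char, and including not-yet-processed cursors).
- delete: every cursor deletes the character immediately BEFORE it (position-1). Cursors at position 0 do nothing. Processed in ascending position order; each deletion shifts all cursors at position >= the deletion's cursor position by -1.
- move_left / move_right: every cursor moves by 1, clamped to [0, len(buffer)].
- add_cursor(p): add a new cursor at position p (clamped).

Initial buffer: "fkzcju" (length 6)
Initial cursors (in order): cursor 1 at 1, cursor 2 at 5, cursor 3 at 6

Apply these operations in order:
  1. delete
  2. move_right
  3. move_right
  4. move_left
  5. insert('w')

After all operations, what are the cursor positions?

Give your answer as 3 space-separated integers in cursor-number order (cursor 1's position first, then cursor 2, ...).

Answer: 2 5 5

Derivation:
After op 1 (delete): buffer="kzc" (len 3), cursors c1@0 c2@3 c3@3, authorship ...
After op 2 (move_right): buffer="kzc" (len 3), cursors c1@1 c2@3 c3@3, authorship ...
After op 3 (move_right): buffer="kzc" (len 3), cursors c1@2 c2@3 c3@3, authorship ...
After op 4 (move_left): buffer="kzc" (len 3), cursors c1@1 c2@2 c3@2, authorship ...
After op 5 (insert('w')): buffer="kwzwwc" (len 6), cursors c1@2 c2@5 c3@5, authorship .1.23.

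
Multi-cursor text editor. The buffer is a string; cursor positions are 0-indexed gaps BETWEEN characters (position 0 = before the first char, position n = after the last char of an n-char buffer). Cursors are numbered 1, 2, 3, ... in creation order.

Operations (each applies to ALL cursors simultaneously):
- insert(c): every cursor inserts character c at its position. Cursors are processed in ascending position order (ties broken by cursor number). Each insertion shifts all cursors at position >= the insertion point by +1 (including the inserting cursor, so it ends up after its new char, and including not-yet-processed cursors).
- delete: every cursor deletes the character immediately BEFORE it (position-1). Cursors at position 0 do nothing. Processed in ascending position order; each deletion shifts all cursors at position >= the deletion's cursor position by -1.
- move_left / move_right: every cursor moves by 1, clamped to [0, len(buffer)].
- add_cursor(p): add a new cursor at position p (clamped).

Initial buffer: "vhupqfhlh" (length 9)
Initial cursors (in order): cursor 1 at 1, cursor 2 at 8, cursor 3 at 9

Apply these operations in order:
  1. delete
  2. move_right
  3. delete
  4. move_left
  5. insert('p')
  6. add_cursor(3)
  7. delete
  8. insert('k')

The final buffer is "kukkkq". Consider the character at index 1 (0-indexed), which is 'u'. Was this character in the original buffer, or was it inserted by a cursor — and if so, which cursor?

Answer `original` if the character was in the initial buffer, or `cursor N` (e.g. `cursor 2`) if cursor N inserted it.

Answer: original

Derivation:
After op 1 (delete): buffer="hupqfh" (len 6), cursors c1@0 c2@6 c3@6, authorship ......
After op 2 (move_right): buffer="hupqfh" (len 6), cursors c1@1 c2@6 c3@6, authorship ......
After op 3 (delete): buffer="upq" (len 3), cursors c1@0 c2@3 c3@3, authorship ...
After op 4 (move_left): buffer="upq" (len 3), cursors c1@0 c2@2 c3@2, authorship ...
After op 5 (insert('p')): buffer="pupppq" (len 6), cursors c1@1 c2@5 c3@5, authorship 1..23.
After op 6 (add_cursor(3)): buffer="pupppq" (len 6), cursors c1@1 c4@3 c2@5 c3@5, authorship 1..23.
After op 7 (delete): buffer="uq" (len 2), cursors c1@0 c2@1 c3@1 c4@1, authorship ..
After op 8 (insert('k')): buffer="kukkkq" (len 6), cursors c1@1 c2@5 c3@5 c4@5, authorship 1.234.
Authorship (.=original, N=cursor N): 1 . 2 3 4 .
Index 1: author = original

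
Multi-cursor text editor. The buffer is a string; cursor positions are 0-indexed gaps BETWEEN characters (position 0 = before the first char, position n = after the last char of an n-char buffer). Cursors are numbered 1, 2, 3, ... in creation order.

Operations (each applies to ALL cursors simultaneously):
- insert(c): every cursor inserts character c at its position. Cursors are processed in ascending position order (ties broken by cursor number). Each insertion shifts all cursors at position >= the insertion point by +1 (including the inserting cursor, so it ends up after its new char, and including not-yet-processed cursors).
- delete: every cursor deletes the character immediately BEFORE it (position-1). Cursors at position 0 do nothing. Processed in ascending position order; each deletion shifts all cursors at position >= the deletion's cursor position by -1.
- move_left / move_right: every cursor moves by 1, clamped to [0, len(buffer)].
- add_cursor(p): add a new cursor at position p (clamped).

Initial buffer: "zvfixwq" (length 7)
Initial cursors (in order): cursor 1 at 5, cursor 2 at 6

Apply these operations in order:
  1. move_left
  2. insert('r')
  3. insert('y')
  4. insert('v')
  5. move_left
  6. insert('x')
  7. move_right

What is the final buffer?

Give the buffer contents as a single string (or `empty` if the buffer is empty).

After op 1 (move_left): buffer="zvfixwq" (len 7), cursors c1@4 c2@5, authorship .......
After op 2 (insert('r')): buffer="zvfirxrwq" (len 9), cursors c1@5 c2@7, authorship ....1.2..
After op 3 (insert('y')): buffer="zvfiryxrywq" (len 11), cursors c1@6 c2@9, authorship ....11.22..
After op 4 (insert('v')): buffer="zvfiryvxryvwq" (len 13), cursors c1@7 c2@11, authorship ....111.222..
After op 5 (move_left): buffer="zvfiryvxryvwq" (len 13), cursors c1@6 c2@10, authorship ....111.222..
After op 6 (insert('x')): buffer="zvfiryxvxryxvwq" (len 15), cursors c1@7 c2@12, authorship ....1111.2222..
After op 7 (move_right): buffer="zvfiryxvxryxvwq" (len 15), cursors c1@8 c2@13, authorship ....1111.2222..

Answer: zvfiryxvxryxvwq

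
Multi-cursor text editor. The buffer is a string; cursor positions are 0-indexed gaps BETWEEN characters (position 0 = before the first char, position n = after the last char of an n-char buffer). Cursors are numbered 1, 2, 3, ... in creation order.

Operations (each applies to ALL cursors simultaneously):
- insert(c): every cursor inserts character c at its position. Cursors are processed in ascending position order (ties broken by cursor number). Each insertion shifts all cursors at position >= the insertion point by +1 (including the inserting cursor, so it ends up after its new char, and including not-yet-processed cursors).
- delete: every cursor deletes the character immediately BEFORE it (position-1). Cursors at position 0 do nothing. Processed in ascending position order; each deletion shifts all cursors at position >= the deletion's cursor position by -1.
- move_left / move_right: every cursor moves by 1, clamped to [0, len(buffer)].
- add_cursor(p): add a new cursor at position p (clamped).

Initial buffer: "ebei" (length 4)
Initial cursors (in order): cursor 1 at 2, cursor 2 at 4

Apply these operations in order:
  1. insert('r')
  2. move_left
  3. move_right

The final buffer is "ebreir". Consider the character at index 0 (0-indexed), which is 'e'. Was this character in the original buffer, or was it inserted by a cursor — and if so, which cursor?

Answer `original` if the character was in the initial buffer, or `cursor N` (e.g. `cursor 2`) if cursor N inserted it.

Answer: original

Derivation:
After op 1 (insert('r')): buffer="ebreir" (len 6), cursors c1@3 c2@6, authorship ..1..2
After op 2 (move_left): buffer="ebreir" (len 6), cursors c1@2 c2@5, authorship ..1..2
After op 3 (move_right): buffer="ebreir" (len 6), cursors c1@3 c2@6, authorship ..1..2
Authorship (.=original, N=cursor N): . . 1 . . 2
Index 0: author = original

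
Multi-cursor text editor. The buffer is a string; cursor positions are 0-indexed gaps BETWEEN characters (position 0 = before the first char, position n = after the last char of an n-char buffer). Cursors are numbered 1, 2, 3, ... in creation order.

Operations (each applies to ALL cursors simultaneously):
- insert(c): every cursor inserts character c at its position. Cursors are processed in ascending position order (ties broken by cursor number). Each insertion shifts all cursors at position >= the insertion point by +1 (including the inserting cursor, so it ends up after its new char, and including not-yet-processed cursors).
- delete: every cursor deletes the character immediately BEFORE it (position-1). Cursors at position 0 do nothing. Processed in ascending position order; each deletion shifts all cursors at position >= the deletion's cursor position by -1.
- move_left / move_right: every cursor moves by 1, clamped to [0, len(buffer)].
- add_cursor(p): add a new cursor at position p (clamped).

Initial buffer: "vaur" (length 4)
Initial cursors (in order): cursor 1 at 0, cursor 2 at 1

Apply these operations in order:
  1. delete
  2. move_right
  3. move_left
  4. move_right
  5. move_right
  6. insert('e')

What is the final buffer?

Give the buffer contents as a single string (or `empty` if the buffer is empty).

Answer: aueer

Derivation:
After op 1 (delete): buffer="aur" (len 3), cursors c1@0 c2@0, authorship ...
After op 2 (move_right): buffer="aur" (len 3), cursors c1@1 c2@1, authorship ...
After op 3 (move_left): buffer="aur" (len 3), cursors c1@0 c2@0, authorship ...
After op 4 (move_right): buffer="aur" (len 3), cursors c1@1 c2@1, authorship ...
After op 5 (move_right): buffer="aur" (len 3), cursors c1@2 c2@2, authorship ...
After op 6 (insert('e')): buffer="aueer" (len 5), cursors c1@4 c2@4, authorship ..12.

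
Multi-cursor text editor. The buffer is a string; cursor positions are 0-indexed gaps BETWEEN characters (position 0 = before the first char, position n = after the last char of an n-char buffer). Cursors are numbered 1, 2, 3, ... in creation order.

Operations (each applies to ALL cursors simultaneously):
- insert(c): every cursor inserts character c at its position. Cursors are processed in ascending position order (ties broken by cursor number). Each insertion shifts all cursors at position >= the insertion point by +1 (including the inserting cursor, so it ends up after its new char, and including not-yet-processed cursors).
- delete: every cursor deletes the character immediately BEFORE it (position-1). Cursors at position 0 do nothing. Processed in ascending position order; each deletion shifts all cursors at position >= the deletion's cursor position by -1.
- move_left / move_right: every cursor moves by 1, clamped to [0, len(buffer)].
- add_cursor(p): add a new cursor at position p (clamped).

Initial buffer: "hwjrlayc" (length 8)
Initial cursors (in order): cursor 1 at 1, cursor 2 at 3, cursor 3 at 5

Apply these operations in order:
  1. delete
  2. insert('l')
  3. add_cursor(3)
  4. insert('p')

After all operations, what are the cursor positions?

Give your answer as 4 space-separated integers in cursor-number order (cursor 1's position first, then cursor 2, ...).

Answer: 2 6 9 6

Derivation:
After op 1 (delete): buffer="wrayc" (len 5), cursors c1@0 c2@1 c3@2, authorship .....
After op 2 (insert('l')): buffer="lwlrlayc" (len 8), cursors c1@1 c2@3 c3@5, authorship 1.2.3...
After op 3 (add_cursor(3)): buffer="lwlrlayc" (len 8), cursors c1@1 c2@3 c4@3 c3@5, authorship 1.2.3...
After op 4 (insert('p')): buffer="lpwlpprlpayc" (len 12), cursors c1@2 c2@6 c4@6 c3@9, authorship 11.224.33...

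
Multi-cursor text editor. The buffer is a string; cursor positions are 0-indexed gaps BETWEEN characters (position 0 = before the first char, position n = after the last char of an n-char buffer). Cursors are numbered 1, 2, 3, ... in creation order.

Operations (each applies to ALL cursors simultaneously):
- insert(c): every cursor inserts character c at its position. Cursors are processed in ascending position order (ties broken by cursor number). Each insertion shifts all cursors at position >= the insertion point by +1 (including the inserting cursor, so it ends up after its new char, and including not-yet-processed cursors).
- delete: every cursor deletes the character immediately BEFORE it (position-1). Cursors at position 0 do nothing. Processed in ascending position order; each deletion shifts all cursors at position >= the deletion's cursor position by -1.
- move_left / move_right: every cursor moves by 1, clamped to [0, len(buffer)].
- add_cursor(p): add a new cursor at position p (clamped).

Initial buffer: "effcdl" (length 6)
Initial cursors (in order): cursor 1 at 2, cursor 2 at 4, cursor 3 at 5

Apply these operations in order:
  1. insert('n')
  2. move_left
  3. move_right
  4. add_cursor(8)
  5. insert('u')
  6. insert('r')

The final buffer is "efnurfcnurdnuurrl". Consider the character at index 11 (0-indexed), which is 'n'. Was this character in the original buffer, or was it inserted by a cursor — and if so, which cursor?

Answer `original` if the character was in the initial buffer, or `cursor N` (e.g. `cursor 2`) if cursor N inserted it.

After op 1 (insert('n')): buffer="efnfcndnl" (len 9), cursors c1@3 c2@6 c3@8, authorship ..1..2.3.
After op 2 (move_left): buffer="efnfcndnl" (len 9), cursors c1@2 c2@5 c3@7, authorship ..1..2.3.
After op 3 (move_right): buffer="efnfcndnl" (len 9), cursors c1@3 c2@6 c3@8, authorship ..1..2.3.
After op 4 (add_cursor(8)): buffer="efnfcndnl" (len 9), cursors c1@3 c2@6 c3@8 c4@8, authorship ..1..2.3.
After op 5 (insert('u')): buffer="efnufcnudnuul" (len 13), cursors c1@4 c2@8 c3@12 c4@12, authorship ..11..22.334.
After op 6 (insert('r')): buffer="efnurfcnurdnuurrl" (len 17), cursors c1@5 c2@10 c3@16 c4@16, authorship ..111..222.33434.
Authorship (.=original, N=cursor N): . . 1 1 1 . . 2 2 2 . 3 3 4 3 4 .
Index 11: author = 3

Answer: cursor 3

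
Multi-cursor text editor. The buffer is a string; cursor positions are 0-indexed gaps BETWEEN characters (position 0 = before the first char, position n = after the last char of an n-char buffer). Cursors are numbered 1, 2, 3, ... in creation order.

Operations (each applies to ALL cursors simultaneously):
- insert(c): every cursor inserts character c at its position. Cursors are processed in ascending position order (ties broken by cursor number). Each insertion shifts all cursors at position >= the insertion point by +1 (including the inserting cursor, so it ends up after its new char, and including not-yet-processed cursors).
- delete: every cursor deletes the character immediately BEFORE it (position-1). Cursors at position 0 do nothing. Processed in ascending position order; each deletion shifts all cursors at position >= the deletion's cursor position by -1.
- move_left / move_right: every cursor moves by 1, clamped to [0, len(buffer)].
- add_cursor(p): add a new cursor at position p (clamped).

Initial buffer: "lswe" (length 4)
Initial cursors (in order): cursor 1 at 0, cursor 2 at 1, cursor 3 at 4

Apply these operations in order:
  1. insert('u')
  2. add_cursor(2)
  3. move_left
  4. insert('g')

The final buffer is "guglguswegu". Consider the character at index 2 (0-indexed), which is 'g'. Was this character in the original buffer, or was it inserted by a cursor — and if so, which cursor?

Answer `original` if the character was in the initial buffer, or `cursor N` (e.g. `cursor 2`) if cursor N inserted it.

Answer: cursor 4

Derivation:
After op 1 (insert('u')): buffer="ulusweu" (len 7), cursors c1@1 c2@3 c3@7, authorship 1.2...3
After op 2 (add_cursor(2)): buffer="ulusweu" (len 7), cursors c1@1 c4@2 c2@3 c3@7, authorship 1.2...3
After op 3 (move_left): buffer="ulusweu" (len 7), cursors c1@0 c4@1 c2@2 c3@6, authorship 1.2...3
After op 4 (insert('g')): buffer="guglguswegu" (len 11), cursors c1@1 c4@3 c2@5 c3@10, authorship 114.22...33
Authorship (.=original, N=cursor N): 1 1 4 . 2 2 . . . 3 3
Index 2: author = 4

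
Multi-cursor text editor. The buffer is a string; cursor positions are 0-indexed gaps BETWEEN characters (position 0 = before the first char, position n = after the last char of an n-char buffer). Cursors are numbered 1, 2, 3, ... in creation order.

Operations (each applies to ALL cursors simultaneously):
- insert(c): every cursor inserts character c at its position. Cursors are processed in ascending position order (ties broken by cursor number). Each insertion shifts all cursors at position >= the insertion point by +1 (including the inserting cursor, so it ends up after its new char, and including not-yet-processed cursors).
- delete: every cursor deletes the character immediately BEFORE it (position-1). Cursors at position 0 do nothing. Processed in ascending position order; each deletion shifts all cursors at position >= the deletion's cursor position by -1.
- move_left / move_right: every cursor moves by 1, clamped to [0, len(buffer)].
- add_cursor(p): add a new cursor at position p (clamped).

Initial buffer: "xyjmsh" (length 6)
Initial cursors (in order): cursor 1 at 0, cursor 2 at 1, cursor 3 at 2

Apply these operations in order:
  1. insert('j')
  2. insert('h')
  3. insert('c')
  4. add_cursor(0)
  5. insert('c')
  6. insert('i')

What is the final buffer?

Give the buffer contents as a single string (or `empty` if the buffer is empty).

Answer: cijhccixjhcciyjhccijmsh

Derivation:
After op 1 (insert('j')): buffer="jxjyjjmsh" (len 9), cursors c1@1 c2@3 c3@5, authorship 1.2.3....
After op 2 (insert('h')): buffer="jhxjhyjhjmsh" (len 12), cursors c1@2 c2@5 c3@8, authorship 11.22.33....
After op 3 (insert('c')): buffer="jhcxjhcyjhcjmsh" (len 15), cursors c1@3 c2@7 c3@11, authorship 111.222.333....
After op 4 (add_cursor(0)): buffer="jhcxjhcyjhcjmsh" (len 15), cursors c4@0 c1@3 c2@7 c3@11, authorship 111.222.333....
After op 5 (insert('c')): buffer="cjhccxjhccyjhccjmsh" (len 19), cursors c4@1 c1@5 c2@10 c3@15, authorship 41111.2222.3333....
After op 6 (insert('i')): buffer="cijhccixjhcciyjhccijmsh" (len 23), cursors c4@2 c1@7 c2@13 c3@19, authorship 4411111.22222.33333....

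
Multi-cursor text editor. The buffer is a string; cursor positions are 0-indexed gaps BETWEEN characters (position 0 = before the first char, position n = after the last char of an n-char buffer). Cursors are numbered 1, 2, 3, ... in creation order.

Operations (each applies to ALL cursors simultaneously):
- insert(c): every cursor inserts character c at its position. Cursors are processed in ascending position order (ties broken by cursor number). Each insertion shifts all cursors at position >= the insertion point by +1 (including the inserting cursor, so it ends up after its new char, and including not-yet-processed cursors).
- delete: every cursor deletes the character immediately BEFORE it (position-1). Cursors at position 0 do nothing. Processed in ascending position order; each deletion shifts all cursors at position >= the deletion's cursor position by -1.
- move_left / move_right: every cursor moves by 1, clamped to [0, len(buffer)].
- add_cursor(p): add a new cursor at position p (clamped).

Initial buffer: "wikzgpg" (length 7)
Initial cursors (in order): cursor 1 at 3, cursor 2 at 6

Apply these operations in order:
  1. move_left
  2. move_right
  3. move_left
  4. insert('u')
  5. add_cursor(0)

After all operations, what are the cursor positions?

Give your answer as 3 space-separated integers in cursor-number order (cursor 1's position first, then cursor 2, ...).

Answer: 3 7 0

Derivation:
After op 1 (move_left): buffer="wikzgpg" (len 7), cursors c1@2 c2@5, authorship .......
After op 2 (move_right): buffer="wikzgpg" (len 7), cursors c1@3 c2@6, authorship .......
After op 3 (move_left): buffer="wikzgpg" (len 7), cursors c1@2 c2@5, authorship .......
After op 4 (insert('u')): buffer="wiukzgupg" (len 9), cursors c1@3 c2@7, authorship ..1...2..
After op 5 (add_cursor(0)): buffer="wiukzgupg" (len 9), cursors c3@0 c1@3 c2@7, authorship ..1...2..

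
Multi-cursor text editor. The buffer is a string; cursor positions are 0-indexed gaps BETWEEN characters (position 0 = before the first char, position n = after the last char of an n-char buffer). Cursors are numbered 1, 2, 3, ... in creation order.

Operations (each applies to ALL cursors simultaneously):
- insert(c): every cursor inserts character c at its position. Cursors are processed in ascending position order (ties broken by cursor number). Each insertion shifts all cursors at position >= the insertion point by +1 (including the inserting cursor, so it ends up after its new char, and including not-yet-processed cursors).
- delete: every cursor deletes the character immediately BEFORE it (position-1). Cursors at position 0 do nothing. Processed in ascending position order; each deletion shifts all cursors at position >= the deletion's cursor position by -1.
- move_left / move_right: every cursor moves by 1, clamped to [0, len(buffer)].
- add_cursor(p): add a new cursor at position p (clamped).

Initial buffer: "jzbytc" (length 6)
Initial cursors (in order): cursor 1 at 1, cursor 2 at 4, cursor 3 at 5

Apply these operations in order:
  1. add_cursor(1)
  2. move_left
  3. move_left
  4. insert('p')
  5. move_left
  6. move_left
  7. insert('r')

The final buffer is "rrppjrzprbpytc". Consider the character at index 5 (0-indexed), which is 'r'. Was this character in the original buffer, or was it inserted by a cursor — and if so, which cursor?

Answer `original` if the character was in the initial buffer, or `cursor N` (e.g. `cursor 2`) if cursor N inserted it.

Answer: cursor 2

Derivation:
After op 1 (add_cursor(1)): buffer="jzbytc" (len 6), cursors c1@1 c4@1 c2@4 c3@5, authorship ......
After op 2 (move_left): buffer="jzbytc" (len 6), cursors c1@0 c4@0 c2@3 c3@4, authorship ......
After op 3 (move_left): buffer="jzbytc" (len 6), cursors c1@0 c4@0 c2@2 c3@3, authorship ......
After op 4 (insert('p')): buffer="ppjzpbpytc" (len 10), cursors c1@2 c4@2 c2@5 c3@7, authorship 14..2.3...
After op 5 (move_left): buffer="ppjzpbpytc" (len 10), cursors c1@1 c4@1 c2@4 c3@6, authorship 14..2.3...
After op 6 (move_left): buffer="ppjzpbpytc" (len 10), cursors c1@0 c4@0 c2@3 c3@5, authorship 14..2.3...
After op 7 (insert('r')): buffer="rrppjrzprbpytc" (len 14), cursors c1@2 c4@2 c2@6 c3@9, authorship 1414.2.23.3...
Authorship (.=original, N=cursor N): 1 4 1 4 . 2 . 2 3 . 3 . . .
Index 5: author = 2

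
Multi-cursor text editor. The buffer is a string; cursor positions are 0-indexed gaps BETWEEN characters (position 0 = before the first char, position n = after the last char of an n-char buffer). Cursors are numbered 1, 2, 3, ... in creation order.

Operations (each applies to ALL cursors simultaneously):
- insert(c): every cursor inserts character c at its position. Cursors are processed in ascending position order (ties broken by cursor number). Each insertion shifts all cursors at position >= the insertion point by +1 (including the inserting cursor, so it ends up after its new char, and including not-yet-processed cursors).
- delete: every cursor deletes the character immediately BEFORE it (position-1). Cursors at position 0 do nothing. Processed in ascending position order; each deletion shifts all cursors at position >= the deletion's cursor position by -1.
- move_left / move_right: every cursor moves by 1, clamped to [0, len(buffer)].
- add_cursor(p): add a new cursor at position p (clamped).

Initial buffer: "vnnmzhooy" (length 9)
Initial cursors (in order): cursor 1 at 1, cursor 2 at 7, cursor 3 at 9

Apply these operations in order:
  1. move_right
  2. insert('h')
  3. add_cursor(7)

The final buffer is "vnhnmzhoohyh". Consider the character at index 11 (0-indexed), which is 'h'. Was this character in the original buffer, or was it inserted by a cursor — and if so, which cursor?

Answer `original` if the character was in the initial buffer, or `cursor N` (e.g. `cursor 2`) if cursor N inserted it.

Answer: cursor 3

Derivation:
After op 1 (move_right): buffer="vnnmzhooy" (len 9), cursors c1@2 c2@8 c3@9, authorship .........
After op 2 (insert('h')): buffer="vnhnmzhoohyh" (len 12), cursors c1@3 c2@10 c3@12, authorship ..1......2.3
After op 3 (add_cursor(7)): buffer="vnhnmzhoohyh" (len 12), cursors c1@3 c4@7 c2@10 c3@12, authorship ..1......2.3
Authorship (.=original, N=cursor N): . . 1 . . . . . . 2 . 3
Index 11: author = 3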